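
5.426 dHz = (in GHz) 5.426e-10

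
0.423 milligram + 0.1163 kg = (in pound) 0.2564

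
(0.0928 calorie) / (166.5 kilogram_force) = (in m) 0.0002378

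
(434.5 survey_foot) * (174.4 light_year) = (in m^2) 2.185e+20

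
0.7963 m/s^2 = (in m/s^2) 0.7963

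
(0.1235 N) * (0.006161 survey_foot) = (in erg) 2319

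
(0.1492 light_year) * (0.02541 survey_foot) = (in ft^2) 1.177e+14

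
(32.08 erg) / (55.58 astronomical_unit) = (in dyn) 3.858e-14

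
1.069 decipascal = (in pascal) 0.1069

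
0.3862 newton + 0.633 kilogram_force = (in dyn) 6.594e+05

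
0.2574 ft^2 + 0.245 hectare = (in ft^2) 2.637e+04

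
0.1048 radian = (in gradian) 6.672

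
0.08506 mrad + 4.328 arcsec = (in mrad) 0.106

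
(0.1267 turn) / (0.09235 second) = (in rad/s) 8.62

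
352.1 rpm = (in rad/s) 36.87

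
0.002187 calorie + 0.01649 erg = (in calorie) 0.002187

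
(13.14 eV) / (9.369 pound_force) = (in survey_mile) 3.139e-23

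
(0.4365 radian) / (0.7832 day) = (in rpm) 6.16e-05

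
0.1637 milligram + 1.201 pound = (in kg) 0.5448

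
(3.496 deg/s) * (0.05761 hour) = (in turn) 2.014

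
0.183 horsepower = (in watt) 136.5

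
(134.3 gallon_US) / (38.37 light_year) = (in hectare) 1.4e-22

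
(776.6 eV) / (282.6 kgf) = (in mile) 2.79e-23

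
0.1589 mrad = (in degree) 0.009104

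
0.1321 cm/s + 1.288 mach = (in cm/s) 4.386e+04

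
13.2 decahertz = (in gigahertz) 1.32e-07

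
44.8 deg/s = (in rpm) 7.467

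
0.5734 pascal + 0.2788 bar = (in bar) 0.2788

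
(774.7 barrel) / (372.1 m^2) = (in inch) 13.03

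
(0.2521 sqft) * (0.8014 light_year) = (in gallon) 4.691e+16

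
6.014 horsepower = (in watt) 4485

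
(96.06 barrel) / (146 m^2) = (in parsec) 3.39e-18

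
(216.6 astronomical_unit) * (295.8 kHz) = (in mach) 2.815e+16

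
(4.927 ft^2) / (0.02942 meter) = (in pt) 4.41e+04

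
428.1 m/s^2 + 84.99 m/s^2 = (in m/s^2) 513.1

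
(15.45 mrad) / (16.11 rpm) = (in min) 0.0001526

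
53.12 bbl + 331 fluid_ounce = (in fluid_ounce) 2.859e+05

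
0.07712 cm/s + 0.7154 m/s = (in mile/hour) 1.602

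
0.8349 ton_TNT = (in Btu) 3.311e+06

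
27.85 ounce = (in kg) 0.7895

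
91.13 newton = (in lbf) 20.49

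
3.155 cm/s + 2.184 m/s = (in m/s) 2.216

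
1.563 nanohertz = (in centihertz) 1.563e-07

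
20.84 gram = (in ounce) 0.7351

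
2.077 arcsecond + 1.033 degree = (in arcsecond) 3721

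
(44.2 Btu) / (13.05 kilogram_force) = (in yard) 398.5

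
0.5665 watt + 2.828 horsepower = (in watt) 2109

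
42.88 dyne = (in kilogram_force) 4.373e-05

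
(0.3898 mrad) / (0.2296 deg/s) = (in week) 1.608e-07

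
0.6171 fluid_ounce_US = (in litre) 0.01825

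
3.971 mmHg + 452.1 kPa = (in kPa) 452.6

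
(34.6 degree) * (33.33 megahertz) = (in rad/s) 2.013e+07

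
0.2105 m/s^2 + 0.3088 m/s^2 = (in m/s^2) 0.5193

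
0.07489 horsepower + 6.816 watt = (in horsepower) 0.08403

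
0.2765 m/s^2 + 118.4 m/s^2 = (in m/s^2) 118.7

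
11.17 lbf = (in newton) 49.69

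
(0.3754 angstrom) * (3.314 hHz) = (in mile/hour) 2.783e-08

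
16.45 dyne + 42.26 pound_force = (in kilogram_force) 19.17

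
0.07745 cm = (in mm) 0.7745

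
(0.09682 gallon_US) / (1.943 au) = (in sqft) 1.357e-14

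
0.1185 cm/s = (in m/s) 0.001185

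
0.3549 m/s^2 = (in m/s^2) 0.3549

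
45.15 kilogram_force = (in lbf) 99.54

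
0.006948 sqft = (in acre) 1.595e-07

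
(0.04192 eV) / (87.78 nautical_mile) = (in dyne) 4.131e-21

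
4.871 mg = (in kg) 4.871e-06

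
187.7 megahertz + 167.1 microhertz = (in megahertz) 187.7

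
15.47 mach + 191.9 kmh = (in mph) 1.19e+04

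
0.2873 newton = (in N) 0.2873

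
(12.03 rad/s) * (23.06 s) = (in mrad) 2.774e+05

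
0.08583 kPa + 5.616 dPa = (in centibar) 0.08639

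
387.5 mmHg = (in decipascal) 5.166e+05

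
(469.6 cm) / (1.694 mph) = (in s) 6.201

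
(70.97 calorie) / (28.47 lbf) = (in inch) 92.31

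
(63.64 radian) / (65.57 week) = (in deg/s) 9.195e-05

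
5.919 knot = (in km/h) 10.96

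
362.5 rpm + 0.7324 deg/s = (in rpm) 362.6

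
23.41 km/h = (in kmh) 23.41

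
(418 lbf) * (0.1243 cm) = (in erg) 2.311e+07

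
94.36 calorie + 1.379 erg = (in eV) 2.464e+21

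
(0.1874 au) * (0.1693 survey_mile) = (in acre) 1.887e+09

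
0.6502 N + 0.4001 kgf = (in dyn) 4.574e+05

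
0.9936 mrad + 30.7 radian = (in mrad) 3.07e+04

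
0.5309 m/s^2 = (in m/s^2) 0.5309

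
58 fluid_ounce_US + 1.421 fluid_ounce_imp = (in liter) 1.756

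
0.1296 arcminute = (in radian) 3.77e-05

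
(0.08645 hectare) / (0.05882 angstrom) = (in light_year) 0.01554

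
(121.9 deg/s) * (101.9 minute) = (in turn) 2070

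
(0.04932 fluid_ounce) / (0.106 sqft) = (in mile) 9.203e-08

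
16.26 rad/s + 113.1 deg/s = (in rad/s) 18.23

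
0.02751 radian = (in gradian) 1.751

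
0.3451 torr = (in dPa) 460.1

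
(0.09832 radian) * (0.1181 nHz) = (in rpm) 1.109e-10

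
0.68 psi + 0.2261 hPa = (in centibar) 4.711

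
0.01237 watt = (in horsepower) 1.659e-05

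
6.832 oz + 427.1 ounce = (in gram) 1.23e+04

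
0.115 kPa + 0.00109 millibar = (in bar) 0.001151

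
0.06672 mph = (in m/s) 0.02983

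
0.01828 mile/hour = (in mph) 0.01828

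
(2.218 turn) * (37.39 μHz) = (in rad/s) 0.0005211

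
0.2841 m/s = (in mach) 0.0008344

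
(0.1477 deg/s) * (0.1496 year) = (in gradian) 7.742e+05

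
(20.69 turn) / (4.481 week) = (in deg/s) 0.002748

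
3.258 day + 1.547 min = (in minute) 4693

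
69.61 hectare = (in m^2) 6.961e+05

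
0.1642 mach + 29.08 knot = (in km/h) 255.1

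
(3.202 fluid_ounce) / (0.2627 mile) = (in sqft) 2.411e-06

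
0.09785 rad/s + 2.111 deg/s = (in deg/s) 7.717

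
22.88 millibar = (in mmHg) 17.16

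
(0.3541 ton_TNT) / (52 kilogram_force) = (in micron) 2.905e+12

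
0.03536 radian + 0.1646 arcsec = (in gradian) 2.251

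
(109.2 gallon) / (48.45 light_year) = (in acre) 2.228e-22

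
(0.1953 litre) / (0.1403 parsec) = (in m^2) 4.511e-20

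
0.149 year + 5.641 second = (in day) 54.39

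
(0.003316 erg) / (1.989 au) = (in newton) 1.114e-21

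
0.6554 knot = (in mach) 0.0009902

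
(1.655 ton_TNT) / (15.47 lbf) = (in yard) 1.1e+08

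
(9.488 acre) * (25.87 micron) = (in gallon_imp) 218.5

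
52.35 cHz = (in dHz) 5.235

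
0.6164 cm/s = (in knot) 0.01198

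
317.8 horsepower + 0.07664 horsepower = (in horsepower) 317.9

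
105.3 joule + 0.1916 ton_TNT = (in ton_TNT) 0.1916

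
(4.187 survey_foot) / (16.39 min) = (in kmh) 0.004672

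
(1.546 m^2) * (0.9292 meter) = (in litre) 1437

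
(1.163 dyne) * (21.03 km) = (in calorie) 0.05846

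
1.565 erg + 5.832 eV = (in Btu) 1.483e-10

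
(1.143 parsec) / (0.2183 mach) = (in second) 4.745e+14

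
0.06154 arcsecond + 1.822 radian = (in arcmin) 6264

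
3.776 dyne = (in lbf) 8.489e-06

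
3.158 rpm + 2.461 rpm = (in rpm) 5.619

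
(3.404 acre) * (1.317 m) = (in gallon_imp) 3.991e+06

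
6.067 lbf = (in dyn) 2.699e+06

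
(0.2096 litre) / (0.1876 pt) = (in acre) 0.0007826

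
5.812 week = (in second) 3.515e+06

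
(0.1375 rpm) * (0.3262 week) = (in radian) 2841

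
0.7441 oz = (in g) 21.09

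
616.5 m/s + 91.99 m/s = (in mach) 2.081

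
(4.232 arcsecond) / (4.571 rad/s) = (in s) 4.489e-06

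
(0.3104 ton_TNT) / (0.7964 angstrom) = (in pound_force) 3.666e+18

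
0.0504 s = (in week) 8.333e-08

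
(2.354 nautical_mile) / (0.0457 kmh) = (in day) 3.975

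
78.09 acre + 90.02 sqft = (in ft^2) 3.402e+06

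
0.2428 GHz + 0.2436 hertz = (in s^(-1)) 2.428e+08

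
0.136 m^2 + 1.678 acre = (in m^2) 6791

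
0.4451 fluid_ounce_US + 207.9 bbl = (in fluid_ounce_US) 1.118e+06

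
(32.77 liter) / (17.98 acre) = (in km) 4.504e-10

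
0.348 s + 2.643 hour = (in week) 0.01573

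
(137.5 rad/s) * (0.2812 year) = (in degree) 6.986e+10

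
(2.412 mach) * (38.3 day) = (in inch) 1.07e+11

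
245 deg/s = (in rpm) 40.83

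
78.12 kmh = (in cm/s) 2170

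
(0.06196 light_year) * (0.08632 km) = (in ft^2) 5.447e+17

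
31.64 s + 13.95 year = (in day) 5092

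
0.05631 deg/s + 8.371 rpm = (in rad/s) 0.8776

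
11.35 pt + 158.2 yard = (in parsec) 4.688e-15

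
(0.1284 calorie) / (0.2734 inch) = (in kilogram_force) 7.889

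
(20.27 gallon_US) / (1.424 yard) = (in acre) 1.456e-05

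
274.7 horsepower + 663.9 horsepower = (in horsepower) 938.6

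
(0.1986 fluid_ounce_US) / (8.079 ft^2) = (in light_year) 8.271e-22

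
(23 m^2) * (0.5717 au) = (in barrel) 1.237e+13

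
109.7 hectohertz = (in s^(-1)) 1.097e+04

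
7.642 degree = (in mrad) 133.4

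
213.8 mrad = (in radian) 0.2138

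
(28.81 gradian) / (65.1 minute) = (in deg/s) 0.006638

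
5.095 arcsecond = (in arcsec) 5.095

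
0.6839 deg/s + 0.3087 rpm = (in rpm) 0.4227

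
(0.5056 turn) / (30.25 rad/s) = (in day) 1.215e-06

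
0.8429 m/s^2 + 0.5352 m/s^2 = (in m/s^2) 1.378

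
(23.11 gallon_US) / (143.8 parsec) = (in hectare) 1.972e-24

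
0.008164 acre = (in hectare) 0.003304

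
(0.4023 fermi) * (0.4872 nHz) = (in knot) 3.81e-25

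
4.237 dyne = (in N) 4.237e-05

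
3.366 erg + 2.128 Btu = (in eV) 1.401e+22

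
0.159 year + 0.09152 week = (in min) 8.449e+04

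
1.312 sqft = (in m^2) 0.1219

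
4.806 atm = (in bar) 4.87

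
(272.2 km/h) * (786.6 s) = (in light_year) 6.287e-12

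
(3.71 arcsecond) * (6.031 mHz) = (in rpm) 1.036e-06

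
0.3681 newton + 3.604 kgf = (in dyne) 3.571e+06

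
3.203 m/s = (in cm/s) 320.3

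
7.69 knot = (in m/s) 3.956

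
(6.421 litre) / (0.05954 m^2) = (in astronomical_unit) 7.209e-13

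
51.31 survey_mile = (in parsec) 2.676e-12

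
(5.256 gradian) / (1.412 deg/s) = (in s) 3.35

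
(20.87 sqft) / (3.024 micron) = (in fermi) 6.412e+20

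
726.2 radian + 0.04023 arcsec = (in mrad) 7.262e+05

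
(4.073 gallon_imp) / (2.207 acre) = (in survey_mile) 1.288e-09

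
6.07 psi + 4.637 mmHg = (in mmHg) 318.5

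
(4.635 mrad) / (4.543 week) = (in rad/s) 1.687e-09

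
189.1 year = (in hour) 1.657e+06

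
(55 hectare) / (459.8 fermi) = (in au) 7.996e+06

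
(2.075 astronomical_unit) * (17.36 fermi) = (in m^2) 0.005389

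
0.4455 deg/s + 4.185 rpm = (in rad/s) 0.446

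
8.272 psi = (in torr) 427.8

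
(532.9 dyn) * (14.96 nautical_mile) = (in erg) 1.476e+09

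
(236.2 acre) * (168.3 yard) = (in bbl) 9.252e+08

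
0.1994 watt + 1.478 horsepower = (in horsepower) 1.478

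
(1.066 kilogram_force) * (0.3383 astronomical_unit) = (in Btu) 5.015e+08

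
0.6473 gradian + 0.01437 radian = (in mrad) 24.54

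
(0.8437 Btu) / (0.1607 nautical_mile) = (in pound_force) 0.6724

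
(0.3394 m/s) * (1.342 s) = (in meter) 0.4555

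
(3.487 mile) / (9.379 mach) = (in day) 2.034e-05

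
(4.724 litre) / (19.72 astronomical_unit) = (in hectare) 1.601e-19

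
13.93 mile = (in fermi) 2.242e+19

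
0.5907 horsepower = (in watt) 440.5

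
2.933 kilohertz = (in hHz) 29.33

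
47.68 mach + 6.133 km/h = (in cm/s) 1.624e+06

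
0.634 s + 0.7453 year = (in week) 38.86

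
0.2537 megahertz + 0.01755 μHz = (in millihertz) 2.537e+08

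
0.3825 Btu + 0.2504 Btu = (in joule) 667.7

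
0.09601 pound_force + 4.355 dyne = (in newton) 0.4271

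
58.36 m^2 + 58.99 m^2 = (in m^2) 117.3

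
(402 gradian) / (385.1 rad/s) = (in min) 0.0002733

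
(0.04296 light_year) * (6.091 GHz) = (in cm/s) 2.476e+26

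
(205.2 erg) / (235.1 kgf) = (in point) 2.523e-05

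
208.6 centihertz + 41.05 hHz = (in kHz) 4.107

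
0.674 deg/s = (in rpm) 0.1123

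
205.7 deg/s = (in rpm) 34.28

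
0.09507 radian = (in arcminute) 326.8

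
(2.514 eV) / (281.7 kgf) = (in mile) 9.06e-26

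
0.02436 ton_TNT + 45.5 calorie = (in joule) 1.019e+08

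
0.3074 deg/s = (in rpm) 0.05123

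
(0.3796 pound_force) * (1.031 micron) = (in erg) 17.41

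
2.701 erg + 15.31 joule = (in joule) 15.31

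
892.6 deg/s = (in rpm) 148.8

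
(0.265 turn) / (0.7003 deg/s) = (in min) 2.27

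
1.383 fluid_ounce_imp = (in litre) 0.0393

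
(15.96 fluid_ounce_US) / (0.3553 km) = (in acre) 3.283e-10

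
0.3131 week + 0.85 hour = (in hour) 53.45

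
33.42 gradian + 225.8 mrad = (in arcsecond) 1.549e+05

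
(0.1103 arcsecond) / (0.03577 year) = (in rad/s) 4.741e-13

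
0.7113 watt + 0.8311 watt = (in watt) 1.542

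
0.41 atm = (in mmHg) 311.6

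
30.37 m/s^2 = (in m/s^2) 30.37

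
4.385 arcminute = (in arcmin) 4.385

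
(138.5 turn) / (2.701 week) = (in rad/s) 0.0005327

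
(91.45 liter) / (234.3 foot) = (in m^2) 0.001281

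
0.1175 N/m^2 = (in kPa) 0.0001175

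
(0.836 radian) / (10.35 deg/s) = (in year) 1.468e-07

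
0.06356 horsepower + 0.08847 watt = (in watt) 47.49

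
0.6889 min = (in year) 1.311e-06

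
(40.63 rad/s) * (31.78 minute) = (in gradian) 4.932e+06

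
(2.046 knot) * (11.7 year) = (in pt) 1.101e+12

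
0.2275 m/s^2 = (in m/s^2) 0.2275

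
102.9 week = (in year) 1.973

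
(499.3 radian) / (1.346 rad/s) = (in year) 1.176e-05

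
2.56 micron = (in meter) 2.56e-06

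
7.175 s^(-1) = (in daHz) 0.7175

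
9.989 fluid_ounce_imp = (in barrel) 0.001785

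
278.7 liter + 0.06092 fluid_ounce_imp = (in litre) 278.7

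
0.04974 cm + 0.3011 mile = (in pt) 1.374e+06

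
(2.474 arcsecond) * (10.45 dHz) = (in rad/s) 1.253e-05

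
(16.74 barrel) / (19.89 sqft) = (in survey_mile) 0.000895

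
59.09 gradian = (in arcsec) 1.915e+05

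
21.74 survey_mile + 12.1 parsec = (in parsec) 12.1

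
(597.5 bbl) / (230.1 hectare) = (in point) 0.117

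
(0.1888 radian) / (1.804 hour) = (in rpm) 0.0002776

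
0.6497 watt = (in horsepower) 0.0008713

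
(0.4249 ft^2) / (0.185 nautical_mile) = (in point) 0.3266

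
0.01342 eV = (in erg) 2.15e-14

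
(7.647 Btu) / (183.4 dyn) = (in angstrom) 4.399e+16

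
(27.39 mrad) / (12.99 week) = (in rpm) 3.329e-08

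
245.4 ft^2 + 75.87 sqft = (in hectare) 0.002985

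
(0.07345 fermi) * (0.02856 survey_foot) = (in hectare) 6.394e-23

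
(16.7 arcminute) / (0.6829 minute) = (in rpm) 0.001132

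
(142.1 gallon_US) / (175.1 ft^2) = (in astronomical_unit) 2.21e-13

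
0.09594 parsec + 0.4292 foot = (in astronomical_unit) 1.979e+04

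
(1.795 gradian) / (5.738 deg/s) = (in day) 3.259e-06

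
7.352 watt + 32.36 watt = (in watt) 39.71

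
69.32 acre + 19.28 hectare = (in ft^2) 5.095e+06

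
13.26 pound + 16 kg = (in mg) 2.201e+07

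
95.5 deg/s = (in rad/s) 1.667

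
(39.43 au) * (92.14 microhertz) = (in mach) 1.596e+06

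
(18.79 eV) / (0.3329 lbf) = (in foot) 6.67e-18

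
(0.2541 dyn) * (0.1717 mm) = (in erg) 0.004363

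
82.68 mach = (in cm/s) 2.815e+06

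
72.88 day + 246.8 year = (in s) 7.789e+09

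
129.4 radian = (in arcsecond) 2.669e+07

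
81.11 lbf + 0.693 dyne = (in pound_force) 81.11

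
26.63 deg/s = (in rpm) 4.438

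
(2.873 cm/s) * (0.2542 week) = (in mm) 4.417e+06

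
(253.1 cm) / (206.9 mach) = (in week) 5.94e-11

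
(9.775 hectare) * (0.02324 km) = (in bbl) 1.429e+07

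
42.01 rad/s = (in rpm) 401.2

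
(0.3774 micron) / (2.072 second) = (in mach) 5.349e-10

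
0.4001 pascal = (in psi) 5.803e-05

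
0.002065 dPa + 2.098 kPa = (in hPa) 20.98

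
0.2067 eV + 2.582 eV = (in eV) 2.789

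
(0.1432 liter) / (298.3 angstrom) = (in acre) 1.186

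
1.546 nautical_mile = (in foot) 9394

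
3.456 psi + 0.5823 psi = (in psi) 4.038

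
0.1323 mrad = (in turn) 2.106e-05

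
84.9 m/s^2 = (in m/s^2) 84.9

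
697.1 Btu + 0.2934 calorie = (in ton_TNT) 0.0001758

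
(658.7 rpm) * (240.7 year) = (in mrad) 5.236e+14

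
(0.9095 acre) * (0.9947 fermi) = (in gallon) 9.672e-10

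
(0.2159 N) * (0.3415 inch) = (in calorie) 0.0004476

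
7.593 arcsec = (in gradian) 0.002344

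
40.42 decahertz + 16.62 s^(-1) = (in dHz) 4208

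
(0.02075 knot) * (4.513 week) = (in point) 8.259e+07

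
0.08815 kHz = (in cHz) 8815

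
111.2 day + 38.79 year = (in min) 2.055e+07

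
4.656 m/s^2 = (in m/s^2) 4.656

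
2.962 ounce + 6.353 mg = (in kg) 0.08398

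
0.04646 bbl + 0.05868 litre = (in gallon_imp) 1.638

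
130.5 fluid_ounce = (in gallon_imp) 0.8489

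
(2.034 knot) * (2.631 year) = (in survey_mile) 5.395e+04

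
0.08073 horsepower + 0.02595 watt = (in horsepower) 0.08076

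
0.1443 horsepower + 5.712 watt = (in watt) 113.3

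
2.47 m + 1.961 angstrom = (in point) 7002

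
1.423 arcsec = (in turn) 1.098e-06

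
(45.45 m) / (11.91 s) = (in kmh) 13.74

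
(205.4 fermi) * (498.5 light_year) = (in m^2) 9.687e+05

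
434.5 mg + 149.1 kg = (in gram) 1.491e+05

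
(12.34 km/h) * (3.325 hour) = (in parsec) 1.33e-12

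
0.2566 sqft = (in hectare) 2.384e-06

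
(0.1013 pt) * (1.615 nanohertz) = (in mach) 1.695e-16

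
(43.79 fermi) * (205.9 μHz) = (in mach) 2.648e-20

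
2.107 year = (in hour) 1.846e+04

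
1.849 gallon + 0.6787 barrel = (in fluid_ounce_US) 3885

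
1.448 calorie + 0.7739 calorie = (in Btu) 0.008811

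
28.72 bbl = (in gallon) 1206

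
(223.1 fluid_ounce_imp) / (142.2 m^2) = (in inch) 0.001755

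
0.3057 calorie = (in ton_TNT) 3.057e-10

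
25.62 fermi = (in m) 2.562e-14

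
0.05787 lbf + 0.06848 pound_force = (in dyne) 5.62e+04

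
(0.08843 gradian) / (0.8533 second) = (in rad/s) 0.001628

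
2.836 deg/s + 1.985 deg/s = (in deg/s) 4.821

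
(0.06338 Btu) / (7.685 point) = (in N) 2.467e+04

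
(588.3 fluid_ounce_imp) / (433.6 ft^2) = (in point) 1.176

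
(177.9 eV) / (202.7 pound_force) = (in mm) 3.161e-17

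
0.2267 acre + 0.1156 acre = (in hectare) 0.1385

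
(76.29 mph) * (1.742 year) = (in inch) 7.376e+10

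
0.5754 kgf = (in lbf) 1.269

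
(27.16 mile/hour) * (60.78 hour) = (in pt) 7.531e+09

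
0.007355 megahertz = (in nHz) 7.355e+12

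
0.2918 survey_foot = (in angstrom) 8.894e+08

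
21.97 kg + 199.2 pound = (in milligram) 1.123e+08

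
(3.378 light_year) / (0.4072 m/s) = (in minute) 1.308e+15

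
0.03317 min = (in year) 6.311e-08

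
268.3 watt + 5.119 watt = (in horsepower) 0.3667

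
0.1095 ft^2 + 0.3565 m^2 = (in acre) 9.061e-05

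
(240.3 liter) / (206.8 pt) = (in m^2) 3.294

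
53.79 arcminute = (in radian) 0.01565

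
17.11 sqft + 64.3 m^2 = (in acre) 0.01628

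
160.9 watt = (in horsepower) 0.2158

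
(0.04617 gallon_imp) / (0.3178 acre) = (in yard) 1.785e-07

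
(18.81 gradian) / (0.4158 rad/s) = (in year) 2.253e-08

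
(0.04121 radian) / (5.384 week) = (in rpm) 1.209e-07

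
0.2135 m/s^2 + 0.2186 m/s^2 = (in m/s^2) 0.4321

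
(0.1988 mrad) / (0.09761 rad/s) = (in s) 0.002037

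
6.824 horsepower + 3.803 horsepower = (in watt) 7925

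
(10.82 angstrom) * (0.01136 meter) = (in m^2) 1.229e-11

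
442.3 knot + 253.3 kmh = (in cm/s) 2.979e+04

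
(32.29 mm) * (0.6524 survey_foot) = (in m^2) 0.006421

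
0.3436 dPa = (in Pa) 0.03436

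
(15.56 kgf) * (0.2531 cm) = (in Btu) 0.0003661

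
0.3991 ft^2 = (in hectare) 3.708e-06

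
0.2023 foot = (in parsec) 1.998e-18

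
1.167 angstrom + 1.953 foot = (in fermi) 5.953e+14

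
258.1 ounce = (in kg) 7.317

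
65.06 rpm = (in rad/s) 6.813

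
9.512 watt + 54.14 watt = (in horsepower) 0.08536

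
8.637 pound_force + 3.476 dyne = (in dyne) 3.842e+06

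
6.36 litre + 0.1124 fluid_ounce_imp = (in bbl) 0.04002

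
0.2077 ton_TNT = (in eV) 5.424e+27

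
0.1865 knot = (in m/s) 0.09594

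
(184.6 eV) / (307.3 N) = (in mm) 9.625e-17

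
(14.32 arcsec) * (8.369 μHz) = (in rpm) 5.548e-09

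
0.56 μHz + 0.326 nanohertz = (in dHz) 5.603e-06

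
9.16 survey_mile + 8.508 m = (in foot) 4.839e+04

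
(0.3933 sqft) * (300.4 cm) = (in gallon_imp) 24.14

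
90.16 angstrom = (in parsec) 2.922e-25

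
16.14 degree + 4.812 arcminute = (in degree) 16.22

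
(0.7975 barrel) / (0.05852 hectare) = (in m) 0.0002167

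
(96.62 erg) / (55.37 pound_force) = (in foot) 1.287e-07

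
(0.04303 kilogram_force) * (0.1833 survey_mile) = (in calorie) 29.75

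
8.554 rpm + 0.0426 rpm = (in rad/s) 0.9002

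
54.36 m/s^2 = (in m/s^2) 54.36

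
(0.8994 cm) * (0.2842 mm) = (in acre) 6.316e-10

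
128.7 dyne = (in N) 0.001287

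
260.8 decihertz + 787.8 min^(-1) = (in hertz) 39.21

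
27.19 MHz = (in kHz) 2.719e+04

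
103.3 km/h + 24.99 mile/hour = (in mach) 0.1171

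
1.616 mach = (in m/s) 550.2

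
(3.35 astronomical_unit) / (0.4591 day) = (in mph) 2.826e+07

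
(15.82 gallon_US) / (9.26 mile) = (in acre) 9.93e-10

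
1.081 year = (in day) 394.6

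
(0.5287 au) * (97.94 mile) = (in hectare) 1.247e+12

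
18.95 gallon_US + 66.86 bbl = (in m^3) 10.7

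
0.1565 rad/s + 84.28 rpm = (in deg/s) 514.6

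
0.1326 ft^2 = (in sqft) 0.1326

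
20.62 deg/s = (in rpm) 3.437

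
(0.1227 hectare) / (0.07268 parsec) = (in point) 1.551e-09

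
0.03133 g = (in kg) 3.133e-05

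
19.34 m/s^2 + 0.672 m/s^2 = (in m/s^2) 20.01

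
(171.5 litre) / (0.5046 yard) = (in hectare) 3.717e-05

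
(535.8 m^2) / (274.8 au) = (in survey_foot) 4.276e-11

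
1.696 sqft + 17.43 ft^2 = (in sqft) 19.13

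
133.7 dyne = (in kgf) 0.0001363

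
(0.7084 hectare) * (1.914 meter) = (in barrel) 8.528e+04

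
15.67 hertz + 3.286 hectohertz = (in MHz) 0.0003443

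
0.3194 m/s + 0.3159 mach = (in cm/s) 1.079e+04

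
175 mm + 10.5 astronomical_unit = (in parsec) 5.091e-05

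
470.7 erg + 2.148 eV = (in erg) 470.7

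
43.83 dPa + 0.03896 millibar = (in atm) 8.171e-05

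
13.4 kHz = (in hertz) 1.34e+04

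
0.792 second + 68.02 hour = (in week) 0.4049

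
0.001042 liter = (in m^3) 1.042e-06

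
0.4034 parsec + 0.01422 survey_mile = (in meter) 1.245e+16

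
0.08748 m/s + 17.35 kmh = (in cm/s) 490.7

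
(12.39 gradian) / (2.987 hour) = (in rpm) 0.0001728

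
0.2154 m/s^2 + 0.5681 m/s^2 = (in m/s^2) 0.7835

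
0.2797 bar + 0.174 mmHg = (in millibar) 279.9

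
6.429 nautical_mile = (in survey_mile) 7.398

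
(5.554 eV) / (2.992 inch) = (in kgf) 1.194e-18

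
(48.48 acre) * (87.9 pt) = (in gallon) 1.607e+06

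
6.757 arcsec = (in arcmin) 0.1126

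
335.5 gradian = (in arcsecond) 1.087e+06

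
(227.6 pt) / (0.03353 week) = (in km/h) 1.425e-05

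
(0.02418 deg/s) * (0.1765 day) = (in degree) 368.7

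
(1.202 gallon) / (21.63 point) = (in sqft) 6.418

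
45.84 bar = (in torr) 3.438e+04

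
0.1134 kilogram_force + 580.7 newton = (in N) 581.8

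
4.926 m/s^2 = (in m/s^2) 4.926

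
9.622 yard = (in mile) 0.005467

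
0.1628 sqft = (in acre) 3.737e-06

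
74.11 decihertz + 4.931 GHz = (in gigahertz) 4.931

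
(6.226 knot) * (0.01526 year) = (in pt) 4.369e+09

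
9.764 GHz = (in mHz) 9.764e+12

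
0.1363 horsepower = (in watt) 101.6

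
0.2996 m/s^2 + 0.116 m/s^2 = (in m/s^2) 0.4156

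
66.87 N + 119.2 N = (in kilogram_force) 18.97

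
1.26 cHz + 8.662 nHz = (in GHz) 1.26e-11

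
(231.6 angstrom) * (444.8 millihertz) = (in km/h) 3.709e-08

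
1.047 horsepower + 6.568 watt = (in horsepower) 1.056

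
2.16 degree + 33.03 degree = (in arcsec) 1.267e+05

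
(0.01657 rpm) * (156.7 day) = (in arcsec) 4.846e+09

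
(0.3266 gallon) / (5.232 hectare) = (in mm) 2.363e-05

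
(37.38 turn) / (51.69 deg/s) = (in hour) 0.07232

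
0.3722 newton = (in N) 0.3722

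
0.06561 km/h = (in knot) 0.03543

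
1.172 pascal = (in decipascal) 11.72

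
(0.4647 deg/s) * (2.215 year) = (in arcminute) 1.948e+09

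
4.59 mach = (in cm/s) 1.563e+05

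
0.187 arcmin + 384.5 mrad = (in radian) 0.3846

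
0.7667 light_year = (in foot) 2.38e+16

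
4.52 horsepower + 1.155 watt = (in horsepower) 4.522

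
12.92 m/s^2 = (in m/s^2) 12.92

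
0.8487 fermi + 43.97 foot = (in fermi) 1.34e+16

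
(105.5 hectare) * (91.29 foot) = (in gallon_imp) 6.457e+09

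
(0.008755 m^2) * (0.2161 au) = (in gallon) 7.477e+10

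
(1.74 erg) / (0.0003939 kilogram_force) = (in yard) 4.926e-05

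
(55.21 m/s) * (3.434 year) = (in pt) 1.695e+13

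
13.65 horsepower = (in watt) 1.018e+04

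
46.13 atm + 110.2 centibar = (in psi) 693.9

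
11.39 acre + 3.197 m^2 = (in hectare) 4.61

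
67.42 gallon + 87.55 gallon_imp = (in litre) 653.2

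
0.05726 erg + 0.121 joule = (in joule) 0.121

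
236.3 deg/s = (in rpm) 39.38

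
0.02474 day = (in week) 0.003534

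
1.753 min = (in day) 0.001217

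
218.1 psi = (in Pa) 1.504e+06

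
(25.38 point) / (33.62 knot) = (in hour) 1.438e-07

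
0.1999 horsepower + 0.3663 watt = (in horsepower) 0.2004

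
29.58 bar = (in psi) 429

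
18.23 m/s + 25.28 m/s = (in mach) 0.1278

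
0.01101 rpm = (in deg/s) 0.06606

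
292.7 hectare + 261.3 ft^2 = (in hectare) 292.7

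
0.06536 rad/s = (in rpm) 0.6241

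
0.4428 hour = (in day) 0.01845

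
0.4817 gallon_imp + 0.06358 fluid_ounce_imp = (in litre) 2.192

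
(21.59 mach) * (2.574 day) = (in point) 4.634e+12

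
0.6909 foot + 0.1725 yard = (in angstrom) 3.683e+09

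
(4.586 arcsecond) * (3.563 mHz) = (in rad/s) 7.922e-08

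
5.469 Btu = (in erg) 5.77e+10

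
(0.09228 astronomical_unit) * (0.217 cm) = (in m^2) 2.996e+07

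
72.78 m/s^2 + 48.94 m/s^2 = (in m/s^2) 121.7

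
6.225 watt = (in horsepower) 0.008348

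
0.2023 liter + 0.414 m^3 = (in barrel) 2.605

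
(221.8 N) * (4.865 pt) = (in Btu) 0.0003608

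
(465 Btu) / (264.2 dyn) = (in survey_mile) 1.154e+05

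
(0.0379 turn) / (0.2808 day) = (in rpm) 9.373e-05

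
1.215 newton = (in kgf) 0.1239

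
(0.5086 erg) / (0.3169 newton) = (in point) 0.0004549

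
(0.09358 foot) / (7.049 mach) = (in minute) 1.981e-07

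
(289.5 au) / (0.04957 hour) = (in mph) 5.429e+11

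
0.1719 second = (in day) 1.99e-06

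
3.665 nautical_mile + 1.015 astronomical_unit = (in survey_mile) 9.435e+07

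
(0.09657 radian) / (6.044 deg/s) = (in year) 2.903e-08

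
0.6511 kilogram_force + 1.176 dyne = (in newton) 6.385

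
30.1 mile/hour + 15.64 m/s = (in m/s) 29.1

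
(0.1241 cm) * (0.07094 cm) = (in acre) 2.175e-10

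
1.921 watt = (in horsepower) 0.002576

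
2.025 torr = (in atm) 0.002664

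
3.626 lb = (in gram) 1645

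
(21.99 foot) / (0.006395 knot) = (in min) 33.96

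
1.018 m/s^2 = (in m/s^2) 1.018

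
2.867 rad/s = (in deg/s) 164.3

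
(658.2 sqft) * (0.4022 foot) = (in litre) 7496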